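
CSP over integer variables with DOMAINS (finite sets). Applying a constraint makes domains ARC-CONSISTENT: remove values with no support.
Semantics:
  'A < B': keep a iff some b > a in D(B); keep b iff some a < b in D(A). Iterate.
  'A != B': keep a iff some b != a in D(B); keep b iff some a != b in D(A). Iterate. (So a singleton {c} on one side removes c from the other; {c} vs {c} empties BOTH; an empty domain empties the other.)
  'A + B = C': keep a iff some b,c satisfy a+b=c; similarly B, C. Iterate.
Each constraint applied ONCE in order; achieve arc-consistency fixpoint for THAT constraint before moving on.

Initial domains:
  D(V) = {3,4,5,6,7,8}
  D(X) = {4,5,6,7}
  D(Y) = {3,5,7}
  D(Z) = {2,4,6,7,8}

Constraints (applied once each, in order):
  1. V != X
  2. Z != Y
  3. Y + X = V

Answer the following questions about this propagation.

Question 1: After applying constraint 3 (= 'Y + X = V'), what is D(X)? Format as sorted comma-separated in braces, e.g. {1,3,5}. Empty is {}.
Answer: {4,5}

Derivation:
Constraint 1 (V != X) on D(V)={3,4,5,6,7,8} D(X)={4,5,6,7}: no change
Constraint 2 (Z != Y) on D(Z)={2,4,6,7,8} D(Y)={3,5,7}: no change
Constraint 3 (Y + X = V) on D(Y)={3,5,7} D(X)={4,5,6,7} D(V)={3,4,5,6,7,8}: Y {3,5,7}->{3}; X {4,5,6,7}->{4,5}; V {3,4,5,6,7,8}->{7,8}
So after constraint 3: D(X) = {4,5}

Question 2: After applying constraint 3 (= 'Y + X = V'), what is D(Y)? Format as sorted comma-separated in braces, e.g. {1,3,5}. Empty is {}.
Constraint 1 (V != X) on D(V)={3,4,5,6,7,8} D(X)={4,5,6,7}: no change
Constraint 2 (Z != Y) on D(Z)={2,4,6,7,8} D(Y)={3,5,7}: no change
Constraint 3 (Y + X = V) on D(Y)={3,5,7} D(X)={4,5,6,7} D(V)={3,4,5,6,7,8}: Y {3,5,7}->{3}; X {4,5,6,7}->{4,5}; V {3,4,5,6,7,8}->{7,8}
So after constraint 3: D(Y) = {3}

Answer: {3}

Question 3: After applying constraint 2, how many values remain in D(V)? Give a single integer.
Constraint 1 (V != X) on D(V)={3,4,5,6,7,8} D(X)={4,5,6,7}: no change
Constraint 2 (Z != Y) on D(Z)={2,4,6,7,8} D(Y)={3,5,7}: no change
So after constraint 2: D(V)={3,4,5,6,7,8}, size = 6

Answer: 6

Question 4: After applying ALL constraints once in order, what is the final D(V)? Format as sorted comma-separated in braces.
Constraint 1 (V != X) on D(V)={3,4,5,6,7,8} D(X)={4,5,6,7}: no change
Constraint 2 (Z != Y) on D(Z)={2,4,6,7,8} D(Y)={3,5,7}: no change
Constraint 3 (Y + X = V) on D(Y)={3,5,7} D(X)={4,5,6,7} D(V)={3,4,5,6,7,8}: Y {3,5,7}->{3}; X {4,5,6,7}->{4,5}; V {3,4,5,6,7,8}->{7,8}
So after all 3 constraints: D(V) = {7,8}

Answer: {7,8}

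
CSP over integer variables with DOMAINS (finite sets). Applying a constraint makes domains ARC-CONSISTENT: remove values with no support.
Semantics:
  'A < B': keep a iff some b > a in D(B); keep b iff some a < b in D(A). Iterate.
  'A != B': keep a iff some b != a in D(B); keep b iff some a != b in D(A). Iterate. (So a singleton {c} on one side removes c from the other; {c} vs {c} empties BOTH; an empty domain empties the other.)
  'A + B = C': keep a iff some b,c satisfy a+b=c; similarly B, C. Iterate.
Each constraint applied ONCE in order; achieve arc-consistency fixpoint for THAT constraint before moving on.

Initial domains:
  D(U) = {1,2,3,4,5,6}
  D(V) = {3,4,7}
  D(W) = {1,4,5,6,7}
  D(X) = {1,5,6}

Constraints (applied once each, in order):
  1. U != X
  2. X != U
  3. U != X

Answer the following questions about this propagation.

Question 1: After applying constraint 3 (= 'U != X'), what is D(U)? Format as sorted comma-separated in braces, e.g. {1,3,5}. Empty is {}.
Answer: {1,2,3,4,5,6}

Derivation:
Constraint 1 (U != X) on D(U)={1,2,3,4,5,6} D(X)={1,5,6}: no change
Constraint 2 (X != U) on D(X)={1,5,6} D(U)={1,2,3,4,5,6}: no change
Constraint 3 (U != X) on D(U)={1,2,3,4,5,6} D(X)={1,5,6}: no change
So after constraint 3: D(U) = {1,2,3,4,5,6}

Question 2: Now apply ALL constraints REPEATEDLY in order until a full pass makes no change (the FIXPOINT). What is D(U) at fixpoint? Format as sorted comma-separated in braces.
pass 0 (initial): D(U)={1,2,3,4,5,6}
pass 1: no change
Fixpoint after 1 passes: D(U) = {1,2,3,4,5,6}

Answer: {1,2,3,4,5,6}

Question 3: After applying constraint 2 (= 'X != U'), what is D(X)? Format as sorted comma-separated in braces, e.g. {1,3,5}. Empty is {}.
Answer: {1,5,6}

Derivation:
Constraint 1 (U != X) on D(U)={1,2,3,4,5,6} D(X)={1,5,6}: no change
Constraint 2 (X != U) on D(X)={1,5,6} D(U)={1,2,3,4,5,6}: no change
So after constraint 2: D(X) = {1,5,6}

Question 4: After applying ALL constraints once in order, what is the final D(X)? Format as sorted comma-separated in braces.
Constraint 1 (U != X) on D(U)={1,2,3,4,5,6} D(X)={1,5,6}: no change
Constraint 2 (X != U) on D(X)={1,5,6} D(U)={1,2,3,4,5,6}: no change
Constraint 3 (U != X) on D(U)={1,2,3,4,5,6} D(X)={1,5,6}: no change
So after all 3 constraints: D(X) = {1,5,6}

Answer: {1,5,6}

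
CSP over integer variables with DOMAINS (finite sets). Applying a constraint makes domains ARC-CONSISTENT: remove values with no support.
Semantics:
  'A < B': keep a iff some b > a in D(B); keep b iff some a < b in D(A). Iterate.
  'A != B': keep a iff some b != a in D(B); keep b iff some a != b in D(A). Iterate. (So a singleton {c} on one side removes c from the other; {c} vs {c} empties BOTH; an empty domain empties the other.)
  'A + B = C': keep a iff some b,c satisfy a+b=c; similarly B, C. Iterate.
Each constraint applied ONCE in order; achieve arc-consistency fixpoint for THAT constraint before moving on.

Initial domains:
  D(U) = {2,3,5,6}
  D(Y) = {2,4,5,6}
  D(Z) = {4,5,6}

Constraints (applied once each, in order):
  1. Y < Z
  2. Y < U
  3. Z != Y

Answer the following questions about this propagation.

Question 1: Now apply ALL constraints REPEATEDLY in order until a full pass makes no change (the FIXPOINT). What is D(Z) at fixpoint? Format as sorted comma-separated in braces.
Answer: {4,5,6}

Derivation:
pass 0 (initial): D(Z)={4,5,6}
pass 1: U {2,3,5,6}->{3,5,6}; Y {2,4,5,6}->{2,4,5}
pass 2: no change
Fixpoint after 2 passes: D(Z) = {4,5,6}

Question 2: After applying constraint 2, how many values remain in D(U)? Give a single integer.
Answer: 3

Derivation:
Constraint 1 (Y < Z) on D(Y)={2,4,5,6} D(Z)={4,5,6}: Y {2,4,5,6}->{2,4,5}
Constraint 2 (Y < U) on D(Y)={2,4,5} D(U)={2,3,5,6}: U {2,3,5,6}->{3,5,6}
So after constraint 2: D(U)={3,5,6}, size = 3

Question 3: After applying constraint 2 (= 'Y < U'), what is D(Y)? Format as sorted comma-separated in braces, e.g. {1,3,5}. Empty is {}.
Answer: {2,4,5}

Derivation:
Constraint 1 (Y < Z) on D(Y)={2,4,5,6} D(Z)={4,5,6}: Y {2,4,5,6}->{2,4,5}
Constraint 2 (Y < U) on D(Y)={2,4,5} D(U)={2,3,5,6}: U {2,3,5,6}->{3,5,6}
So after constraint 2: D(Y) = {2,4,5}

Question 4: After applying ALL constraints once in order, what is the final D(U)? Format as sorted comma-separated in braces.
Constraint 1 (Y < Z) on D(Y)={2,4,5,6} D(Z)={4,5,6}: Y {2,4,5,6}->{2,4,5}
Constraint 2 (Y < U) on D(Y)={2,4,5} D(U)={2,3,5,6}: U {2,3,5,6}->{3,5,6}
Constraint 3 (Z != Y) on D(Z)={4,5,6} D(Y)={2,4,5}: no change
So after all 3 constraints: D(U) = {3,5,6}

Answer: {3,5,6}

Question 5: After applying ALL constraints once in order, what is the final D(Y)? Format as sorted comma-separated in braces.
Answer: {2,4,5}

Derivation:
Constraint 1 (Y < Z) on D(Y)={2,4,5,6} D(Z)={4,5,6}: Y {2,4,5,6}->{2,4,5}
Constraint 2 (Y < U) on D(Y)={2,4,5} D(U)={2,3,5,6}: U {2,3,5,6}->{3,5,6}
Constraint 3 (Z != Y) on D(Z)={4,5,6} D(Y)={2,4,5}: no change
So after all 3 constraints: D(Y) = {2,4,5}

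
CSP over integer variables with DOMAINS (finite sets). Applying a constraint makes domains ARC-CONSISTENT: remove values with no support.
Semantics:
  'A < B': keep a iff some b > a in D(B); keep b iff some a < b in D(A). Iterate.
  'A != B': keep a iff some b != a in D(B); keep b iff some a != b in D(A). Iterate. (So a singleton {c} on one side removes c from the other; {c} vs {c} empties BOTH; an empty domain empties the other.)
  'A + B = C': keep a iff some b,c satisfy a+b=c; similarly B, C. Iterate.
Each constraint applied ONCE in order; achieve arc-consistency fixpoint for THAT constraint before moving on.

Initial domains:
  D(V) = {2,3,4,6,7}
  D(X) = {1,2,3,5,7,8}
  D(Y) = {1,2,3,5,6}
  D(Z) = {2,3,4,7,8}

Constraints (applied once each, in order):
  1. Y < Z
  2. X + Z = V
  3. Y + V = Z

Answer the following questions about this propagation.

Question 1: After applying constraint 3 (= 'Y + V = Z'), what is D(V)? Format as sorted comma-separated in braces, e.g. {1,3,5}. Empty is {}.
Answer: {3}

Derivation:
Constraint 1 (Y < Z) on D(Y)={1,2,3,5,6} D(Z)={2,3,4,7,8}: no change
Constraint 2 (X + Z = V) on D(X)={1,2,3,5,7,8} D(Z)={2,3,4,7,8} D(V)={2,3,4,6,7}: X {1,2,3,5,7,8}->{1,2,3,5}; Z {2,3,4,7,8}->{2,3,4}; V {2,3,4,6,7}->{3,4,6,7}
Constraint 3 (Y + V = Z) on D(Y)={1,2,3,5,6} D(V)={3,4,6,7} D(Z)={2,3,4}: Y {1,2,3,5,6}->{1}; V {3,4,6,7}->{3}; Z {2,3,4}->{4}
So after constraint 3: D(V) = {3}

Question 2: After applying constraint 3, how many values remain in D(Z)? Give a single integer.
Constraint 1 (Y < Z) on D(Y)={1,2,3,5,6} D(Z)={2,3,4,7,8}: no change
Constraint 2 (X + Z = V) on D(X)={1,2,3,5,7,8} D(Z)={2,3,4,7,8} D(V)={2,3,4,6,7}: X {1,2,3,5,7,8}->{1,2,3,5}; Z {2,3,4,7,8}->{2,3,4}; V {2,3,4,6,7}->{3,4,6,7}
Constraint 3 (Y + V = Z) on D(Y)={1,2,3,5,6} D(V)={3,4,6,7} D(Z)={2,3,4}: Y {1,2,3,5,6}->{1}; V {3,4,6,7}->{3}; Z {2,3,4}->{4}
So after constraint 3: D(Z)={4}, size = 1

Answer: 1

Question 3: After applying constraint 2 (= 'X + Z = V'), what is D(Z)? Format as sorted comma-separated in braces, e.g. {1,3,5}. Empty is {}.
Constraint 1 (Y < Z) on D(Y)={1,2,3,5,6} D(Z)={2,3,4,7,8}: no change
Constraint 2 (X + Z = V) on D(X)={1,2,3,5,7,8} D(Z)={2,3,4,7,8} D(V)={2,3,4,6,7}: X {1,2,3,5,7,8}->{1,2,3,5}; Z {2,3,4,7,8}->{2,3,4}; V {2,3,4,6,7}->{3,4,6,7}
So after constraint 2: D(Z) = {2,3,4}

Answer: {2,3,4}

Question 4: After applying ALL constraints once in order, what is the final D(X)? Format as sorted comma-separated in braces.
Answer: {1,2,3,5}

Derivation:
Constraint 1 (Y < Z) on D(Y)={1,2,3,5,6} D(Z)={2,3,4,7,8}: no change
Constraint 2 (X + Z = V) on D(X)={1,2,3,5,7,8} D(Z)={2,3,4,7,8} D(V)={2,3,4,6,7}: X {1,2,3,5,7,8}->{1,2,3,5}; Z {2,3,4,7,8}->{2,3,4}; V {2,3,4,6,7}->{3,4,6,7}
Constraint 3 (Y + V = Z) on D(Y)={1,2,3,5,6} D(V)={3,4,6,7} D(Z)={2,3,4}: Y {1,2,3,5,6}->{1}; V {3,4,6,7}->{3}; Z {2,3,4}->{4}
So after all 3 constraints: D(X) = {1,2,3,5}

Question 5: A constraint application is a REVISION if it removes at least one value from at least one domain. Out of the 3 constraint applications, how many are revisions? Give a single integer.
Constraint 1 (Y < Z) on D(Y)={1,2,3,5,6} D(Z)={2,3,4,7,8}: no change => not a revision
Constraint 2 (X + Z = V) on D(X)={1,2,3,5,7,8} D(Z)={2,3,4,7,8} D(V)={2,3,4,6,7}: X {1,2,3,5,7,8}->{1,2,3,5}; Z {2,3,4,7,8}->{2,3,4}; V {2,3,4,6,7}->{3,4,6,7} => REVISION
Constraint 3 (Y + V = Z) on D(Y)={1,2,3,5,6} D(V)={3,4,6,7} D(Z)={2,3,4}: Y {1,2,3,5,6}->{1}; V {3,4,6,7}->{3}; Z {2,3,4}->{4} => REVISION
Total revisions = 2

Answer: 2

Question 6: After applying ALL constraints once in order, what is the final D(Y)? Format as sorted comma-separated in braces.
Answer: {1}

Derivation:
Constraint 1 (Y < Z) on D(Y)={1,2,3,5,6} D(Z)={2,3,4,7,8}: no change
Constraint 2 (X + Z = V) on D(X)={1,2,3,5,7,8} D(Z)={2,3,4,7,8} D(V)={2,3,4,6,7}: X {1,2,3,5,7,8}->{1,2,3,5}; Z {2,3,4,7,8}->{2,3,4}; V {2,3,4,6,7}->{3,4,6,7}
Constraint 3 (Y + V = Z) on D(Y)={1,2,3,5,6} D(V)={3,4,6,7} D(Z)={2,3,4}: Y {1,2,3,5,6}->{1}; V {3,4,6,7}->{3}; Z {2,3,4}->{4}
So after all 3 constraints: D(Y) = {1}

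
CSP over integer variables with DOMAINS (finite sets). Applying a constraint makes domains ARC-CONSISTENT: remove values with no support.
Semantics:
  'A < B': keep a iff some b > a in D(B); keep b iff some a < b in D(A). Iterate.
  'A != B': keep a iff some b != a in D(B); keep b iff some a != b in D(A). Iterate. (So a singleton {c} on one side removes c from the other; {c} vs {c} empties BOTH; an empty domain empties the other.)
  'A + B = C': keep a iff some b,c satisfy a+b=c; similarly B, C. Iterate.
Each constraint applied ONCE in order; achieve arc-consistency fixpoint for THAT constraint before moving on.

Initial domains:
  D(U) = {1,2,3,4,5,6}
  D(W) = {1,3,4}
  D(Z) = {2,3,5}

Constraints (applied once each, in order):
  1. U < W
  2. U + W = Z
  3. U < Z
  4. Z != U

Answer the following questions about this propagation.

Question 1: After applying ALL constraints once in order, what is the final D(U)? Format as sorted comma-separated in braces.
Answer: {1,2}

Derivation:
Constraint 1 (U < W) on D(U)={1,2,3,4,5,6} D(W)={1,3,4}: U {1,2,3,4,5,6}->{1,2,3}; W {1,3,4}->{3,4}
Constraint 2 (U + W = Z) on D(U)={1,2,3} D(W)={3,4} D(Z)={2,3,5}: U {1,2,3}->{1,2}; Z {2,3,5}->{5}
Constraint 3 (U < Z) on D(U)={1,2} D(Z)={5}: no change
Constraint 4 (Z != U) on D(Z)={5} D(U)={1,2}: no change
So after all 4 constraints: D(U) = {1,2}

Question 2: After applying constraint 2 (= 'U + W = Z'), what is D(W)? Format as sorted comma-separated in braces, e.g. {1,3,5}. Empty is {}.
Constraint 1 (U < W) on D(U)={1,2,3,4,5,6} D(W)={1,3,4}: U {1,2,3,4,5,6}->{1,2,3}; W {1,3,4}->{3,4}
Constraint 2 (U + W = Z) on D(U)={1,2,3} D(W)={3,4} D(Z)={2,3,5}: U {1,2,3}->{1,2}; Z {2,3,5}->{5}
So after constraint 2: D(W) = {3,4}

Answer: {3,4}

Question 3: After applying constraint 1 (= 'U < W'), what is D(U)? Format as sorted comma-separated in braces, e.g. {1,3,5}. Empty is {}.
Answer: {1,2,3}

Derivation:
Constraint 1 (U < W) on D(U)={1,2,3,4,5,6} D(W)={1,3,4}: U {1,2,3,4,5,6}->{1,2,3}; W {1,3,4}->{3,4}
So after constraint 1: D(U) = {1,2,3}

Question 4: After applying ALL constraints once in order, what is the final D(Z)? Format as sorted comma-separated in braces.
Constraint 1 (U < W) on D(U)={1,2,3,4,5,6} D(W)={1,3,4}: U {1,2,3,4,5,6}->{1,2,3}; W {1,3,4}->{3,4}
Constraint 2 (U + W = Z) on D(U)={1,2,3} D(W)={3,4} D(Z)={2,3,5}: U {1,2,3}->{1,2}; Z {2,3,5}->{5}
Constraint 3 (U < Z) on D(U)={1,2} D(Z)={5}: no change
Constraint 4 (Z != U) on D(Z)={5} D(U)={1,2}: no change
So after all 4 constraints: D(Z) = {5}

Answer: {5}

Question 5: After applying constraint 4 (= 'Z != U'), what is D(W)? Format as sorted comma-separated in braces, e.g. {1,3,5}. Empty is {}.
Constraint 1 (U < W) on D(U)={1,2,3,4,5,6} D(W)={1,3,4}: U {1,2,3,4,5,6}->{1,2,3}; W {1,3,4}->{3,4}
Constraint 2 (U + W = Z) on D(U)={1,2,3} D(W)={3,4} D(Z)={2,3,5}: U {1,2,3}->{1,2}; Z {2,3,5}->{5}
Constraint 3 (U < Z) on D(U)={1,2} D(Z)={5}: no change
Constraint 4 (Z != U) on D(Z)={5} D(U)={1,2}: no change
So after constraint 4: D(W) = {3,4}

Answer: {3,4}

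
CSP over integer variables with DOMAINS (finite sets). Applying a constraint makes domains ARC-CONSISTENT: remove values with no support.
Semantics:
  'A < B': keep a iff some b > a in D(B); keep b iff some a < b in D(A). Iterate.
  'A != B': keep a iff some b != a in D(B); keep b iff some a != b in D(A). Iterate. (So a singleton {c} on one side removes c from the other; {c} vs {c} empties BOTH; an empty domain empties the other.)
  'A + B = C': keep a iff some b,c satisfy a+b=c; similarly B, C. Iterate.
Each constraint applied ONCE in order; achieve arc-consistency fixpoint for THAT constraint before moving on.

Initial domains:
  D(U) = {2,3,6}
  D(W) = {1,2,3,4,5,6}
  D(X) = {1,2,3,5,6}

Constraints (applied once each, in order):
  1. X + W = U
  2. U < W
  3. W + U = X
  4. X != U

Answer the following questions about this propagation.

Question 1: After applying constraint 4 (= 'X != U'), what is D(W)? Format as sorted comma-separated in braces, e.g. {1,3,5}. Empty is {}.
Constraint 1 (X + W = U) on D(X)={1,2,3,5,6} D(W)={1,2,3,4,5,6} D(U)={2,3,6}: X {1,2,3,5,6}->{1,2,3,5}; W {1,2,3,4,5,6}->{1,2,3,4,5}
Constraint 2 (U < W) on D(U)={2,3,6} D(W)={1,2,3,4,5}: U {2,3,6}->{2,3}; W {1,2,3,4,5}->{3,4,5}
Constraint 3 (W + U = X) on D(W)={3,4,5} D(U)={2,3} D(X)={1,2,3,5}: W {3,4,5}->{3}; U {2,3}->{2}; X {1,2,3,5}->{5}
Constraint 4 (X != U) on D(X)={5} D(U)={2}: no change
So after constraint 4: D(W) = {3}

Answer: {3}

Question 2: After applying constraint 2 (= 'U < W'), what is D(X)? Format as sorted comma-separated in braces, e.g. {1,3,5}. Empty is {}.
Answer: {1,2,3,5}

Derivation:
Constraint 1 (X + W = U) on D(X)={1,2,3,5,6} D(W)={1,2,3,4,5,6} D(U)={2,3,6}: X {1,2,3,5,6}->{1,2,3,5}; W {1,2,3,4,5,6}->{1,2,3,4,5}
Constraint 2 (U < W) on D(U)={2,3,6} D(W)={1,2,3,4,5}: U {2,3,6}->{2,3}; W {1,2,3,4,5}->{3,4,5}
So after constraint 2: D(X) = {1,2,3,5}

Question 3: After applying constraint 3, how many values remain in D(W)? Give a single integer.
Answer: 1

Derivation:
Constraint 1 (X + W = U) on D(X)={1,2,3,5,6} D(W)={1,2,3,4,5,6} D(U)={2,3,6}: X {1,2,3,5,6}->{1,2,3,5}; W {1,2,3,4,5,6}->{1,2,3,4,5}
Constraint 2 (U < W) on D(U)={2,3,6} D(W)={1,2,3,4,5}: U {2,3,6}->{2,3}; W {1,2,3,4,5}->{3,4,5}
Constraint 3 (W + U = X) on D(W)={3,4,5} D(U)={2,3} D(X)={1,2,3,5}: W {3,4,5}->{3}; U {2,3}->{2}; X {1,2,3,5}->{5}
So after constraint 3: D(W)={3}, size = 1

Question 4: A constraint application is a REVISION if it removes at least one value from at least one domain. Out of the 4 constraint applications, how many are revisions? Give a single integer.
Answer: 3

Derivation:
Constraint 1 (X + W = U) on D(X)={1,2,3,5,6} D(W)={1,2,3,4,5,6} D(U)={2,3,6}: X {1,2,3,5,6}->{1,2,3,5}; W {1,2,3,4,5,6}->{1,2,3,4,5} => REVISION
Constraint 2 (U < W) on D(U)={2,3,6} D(W)={1,2,3,4,5}: U {2,3,6}->{2,3}; W {1,2,3,4,5}->{3,4,5} => REVISION
Constraint 3 (W + U = X) on D(W)={3,4,5} D(U)={2,3} D(X)={1,2,3,5}: W {3,4,5}->{3}; U {2,3}->{2}; X {1,2,3,5}->{5} => REVISION
Constraint 4 (X != U) on D(X)={5} D(U)={2}: no change => not a revision
Total revisions = 3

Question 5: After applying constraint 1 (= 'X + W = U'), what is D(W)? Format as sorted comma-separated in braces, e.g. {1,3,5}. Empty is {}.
Answer: {1,2,3,4,5}

Derivation:
Constraint 1 (X + W = U) on D(X)={1,2,3,5,6} D(W)={1,2,3,4,5,6} D(U)={2,3,6}: X {1,2,3,5,6}->{1,2,3,5}; W {1,2,3,4,5,6}->{1,2,3,4,5}
So after constraint 1: D(W) = {1,2,3,4,5}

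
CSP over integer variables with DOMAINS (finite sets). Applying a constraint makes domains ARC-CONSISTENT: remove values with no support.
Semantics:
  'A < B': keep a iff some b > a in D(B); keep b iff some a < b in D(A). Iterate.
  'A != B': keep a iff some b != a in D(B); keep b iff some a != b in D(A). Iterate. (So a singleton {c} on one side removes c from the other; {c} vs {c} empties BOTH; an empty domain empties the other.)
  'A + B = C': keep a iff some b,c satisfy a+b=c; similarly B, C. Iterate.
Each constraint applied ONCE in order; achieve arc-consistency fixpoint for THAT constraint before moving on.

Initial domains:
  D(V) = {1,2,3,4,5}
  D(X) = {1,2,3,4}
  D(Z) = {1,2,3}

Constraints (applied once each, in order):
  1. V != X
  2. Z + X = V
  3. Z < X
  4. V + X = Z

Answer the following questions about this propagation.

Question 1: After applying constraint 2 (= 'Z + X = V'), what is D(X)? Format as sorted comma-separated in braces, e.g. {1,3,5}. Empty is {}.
Answer: {1,2,3,4}

Derivation:
Constraint 1 (V != X) on D(V)={1,2,3,4,5} D(X)={1,2,3,4}: no change
Constraint 2 (Z + X = V) on D(Z)={1,2,3} D(X)={1,2,3,4} D(V)={1,2,3,4,5}: V {1,2,3,4,5}->{2,3,4,5}
So after constraint 2: D(X) = {1,2,3,4}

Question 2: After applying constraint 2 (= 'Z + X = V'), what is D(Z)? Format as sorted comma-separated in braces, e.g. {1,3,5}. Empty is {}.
Constraint 1 (V != X) on D(V)={1,2,3,4,5} D(X)={1,2,3,4}: no change
Constraint 2 (Z + X = V) on D(Z)={1,2,3} D(X)={1,2,3,4} D(V)={1,2,3,4,5}: V {1,2,3,4,5}->{2,3,4,5}
So after constraint 2: D(Z) = {1,2,3}

Answer: {1,2,3}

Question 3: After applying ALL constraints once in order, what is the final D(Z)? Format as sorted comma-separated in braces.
Constraint 1 (V != X) on D(V)={1,2,3,4,5} D(X)={1,2,3,4}: no change
Constraint 2 (Z + X = V) on D(Z)={1,2,3} D(X)={1,2,3,4} D(V)={1,2,3,4,5}: V {1,2,3,4,5}->{2,3,4,5}
Constraint 3 (Z < X) on D(Z)={1,2,3} D(X)={1,2,3,4}: X {1,2,3,4}->{2,3,4}
Constraint 4 (V + X = Z) on D(V)={2,3,4,5} D(X)={2,3,4} D(Z)={1,2,3}: V {2,3,4,5}->{}; X {2,3,4}->{}; Z {1,2,3}->{}
So after all 4 constraints: D(Z) = {}

Answer: {}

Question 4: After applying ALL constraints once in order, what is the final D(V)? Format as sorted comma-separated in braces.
Answer: {}

Derivation:
Constraint 1 (V != X) on D(V)={1,2,3,4,5} D(X)={1,2,3,4}: no change
Constraint 2 (Z + X = V) on D(Z)={1,2,3} D(X)={1,2,3,4} D(V)={1,2,3,4,5}: V {1,2,3,4,5}->{2,3,4,5}
Constraint 3 (Z < X) on D(Z)={1,2,3} D(X)={1,2,3,4}: X {1,2,3,4}->{2,3,4}
Constraint 4 (V + X = Z) on D(V)={2,3,4,5} D(X)={2,3,4} D(Z)={1,2,3}: V {2,3,4,5}->{}; X {2,3,4}->{}; Z {1,2,3}->{}
So after all 4 constraints: D(V) = {}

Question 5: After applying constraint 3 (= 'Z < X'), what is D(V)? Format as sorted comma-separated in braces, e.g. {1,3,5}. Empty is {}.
Constraint 1 (V != X) on D(V)={1,2,3,4,5} D(X)={1,2,3,4}: no change
Constraint 2 (Z + X = V) on D(Z)={1,2,3} D(X)={1,2,3,4} D(V)={1,2,3,4,5}: V {1,2,3,4,5}->{2,3,4,5}
Constraint 3 (Z < X) on D(Z)={1,2,3} D(X)={1,2,3,4}: X {1,2,3,4}->{2,3,4}
So after constraint 3: D(V) = {2,3,4,5}

Answer: {2,3,4,5}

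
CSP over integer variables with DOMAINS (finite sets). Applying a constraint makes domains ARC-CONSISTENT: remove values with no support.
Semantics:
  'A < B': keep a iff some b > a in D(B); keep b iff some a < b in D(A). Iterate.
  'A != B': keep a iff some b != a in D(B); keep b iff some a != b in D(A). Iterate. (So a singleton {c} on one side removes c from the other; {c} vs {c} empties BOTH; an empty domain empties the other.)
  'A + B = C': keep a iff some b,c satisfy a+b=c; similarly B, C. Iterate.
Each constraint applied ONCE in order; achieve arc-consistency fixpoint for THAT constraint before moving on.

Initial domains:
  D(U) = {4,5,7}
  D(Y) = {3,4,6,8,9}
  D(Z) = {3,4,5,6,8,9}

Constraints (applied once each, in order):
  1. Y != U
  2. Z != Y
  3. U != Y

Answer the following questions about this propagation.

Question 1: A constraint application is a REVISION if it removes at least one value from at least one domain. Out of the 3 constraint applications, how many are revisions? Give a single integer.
Answer: 0

Derivation:
Constraint 1 (Y != U) on D(Y)={3,4,6,8,9} D(U)={4,5,7}: no change => not a revision
Constraint 2 (Z != Y) on D(Z)={3,4,5,6,8,9} D(Y)={3,4,6,8,9}: no change => not a revision
Constraint 3 (U != Y) on D(U)={4,5,7} D(Y)={3,4,6,8,9}: no change => not a revision
Total revisions = 0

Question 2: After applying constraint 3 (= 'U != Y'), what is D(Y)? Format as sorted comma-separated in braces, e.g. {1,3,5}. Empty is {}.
Answer: {3,4,6,8,9}

Derivation:
Constraint 1 (Y != U) on D(Y)={3,4,6,8,9} D(U)={4,5,7}: no change
Constraint 2 (Z != Y) on D(Z)={3,4,5,6,8,9} D(Y)={3,4,6,8,9}: no change
Constraint 3 (U != Y) on D(U)={4,5,7} D(Y)={3,4,6,8,9}: no change
So after constraint 3: D(Y) = {3,4,6,8,9}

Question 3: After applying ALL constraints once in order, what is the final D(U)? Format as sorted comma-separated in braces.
Constraint 1 (Y != U) on D(Y)={3,4,6,8,9} D(U)={4,5,7}: no change
Constraint 2 (Z != Y) on D(Z)={3,4,5,6,8,9} D(Y)={3,4,6,8,9}: no change
Constraint 3 (U != Y) on D(U)={4,5,7} D(Y)={3,4,6,8,9}: no change
So after all 3 constraints: D(U) = {4,5,7}

Answer: {4,5,7}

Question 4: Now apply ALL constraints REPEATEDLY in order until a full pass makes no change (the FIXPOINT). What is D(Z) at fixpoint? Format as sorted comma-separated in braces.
pass 0 (initial): D(Z)={3,4,5,6,8,9}
pass 1: no change
Fixpoint after 1 passes: D(Z) = {3,4,5,6,8,9}

Answer: {3,4,5,6,8,9}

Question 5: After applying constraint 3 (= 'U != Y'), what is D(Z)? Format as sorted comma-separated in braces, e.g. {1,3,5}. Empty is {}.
Constraint 1 (Y != U) on D(Y)={3,4,6,8,9} D(U)={4,5,7}: no change
Constraint 2 (Z != Y) on D(Z)={3,4,5,6,8,9} D(Y)={3,4,6,8,9}: no change
Constraint 3 (U != Y) on D(U)={4,5,7} D(Y)={3,4,6,8,9}: no change
So after constraint 3: D(Z) = {3,4,5,6,8,9}

Answer: {3,4,5,6,8,9}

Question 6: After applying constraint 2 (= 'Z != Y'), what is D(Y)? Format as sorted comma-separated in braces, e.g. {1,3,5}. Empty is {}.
Constraint 1 (Y != U) on D(Y)={3,4,6,8,9} D(U)={4,5,7}: no change
Constraint 2 (Z != Y) on D(Z)={3,4,5,6,8,9} D(Y)={3,4,6,8,9}: no change
So after constraint 2: D(Y) = {3,4,6,8,9}

Answer: {3,4,6,8,9}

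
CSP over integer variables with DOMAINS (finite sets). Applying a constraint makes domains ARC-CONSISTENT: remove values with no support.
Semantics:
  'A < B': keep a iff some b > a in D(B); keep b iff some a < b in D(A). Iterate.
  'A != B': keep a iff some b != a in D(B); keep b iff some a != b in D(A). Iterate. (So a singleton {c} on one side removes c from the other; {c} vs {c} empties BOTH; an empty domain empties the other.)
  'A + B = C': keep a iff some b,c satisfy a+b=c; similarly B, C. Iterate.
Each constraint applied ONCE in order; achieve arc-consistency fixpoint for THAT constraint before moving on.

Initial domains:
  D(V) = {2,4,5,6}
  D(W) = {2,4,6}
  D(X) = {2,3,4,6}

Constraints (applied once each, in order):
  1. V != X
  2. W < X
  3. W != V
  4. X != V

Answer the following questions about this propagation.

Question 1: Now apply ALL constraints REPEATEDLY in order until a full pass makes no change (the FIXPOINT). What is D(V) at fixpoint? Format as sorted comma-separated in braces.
pass 0 (initial): D(V)={2,4,5,6}
pass 1: W {2,4,6}->{2,4}; X {2,3,4,6}->{3,4,6}
pass 2: no change
Fixpoint after 2 passes: D(V) = {2,4,5,6}

Answer: {2,4,5,6}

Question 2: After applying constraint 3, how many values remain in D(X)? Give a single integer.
Answer: 3

Derivation:
Constraint 1 (V != X) on D(V)={2,4,5,6} D(X)={2,3,4,6}: no change
Constraint 2 (W < X) on D(W)={2,4,6} D(X)={2,3,4,6}: W {2,4,6}->{2,4}; X {2,3,4,6}->{3,4,6}
Constraint 3 (W != V) on D(W)={2,4} D(V)={2,4,5,6}: no change
So after constraint 3: D(X)={3,4,6}, size = 3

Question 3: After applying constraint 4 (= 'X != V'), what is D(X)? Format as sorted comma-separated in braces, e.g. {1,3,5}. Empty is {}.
Answer: {3,4,6}

Derivation:
Constraint 1 (V != X) on D(V)={2,4,5,6} D(X)={2,3,4,6}: no change
Constraint 2 (W < X) on D(W)={2,4,6} D(X)={2,3,4,6}: W {2,4,6}->{2,4}; X {2,3,4,6}->{3,4,6}
Constraint 3 (W != V) on D(W)={2,4} D(V)={2,4,5,6}: no change
Constraint 4 (X != V) on D(X)={3,4,6} D(V)={2,4,5,6}: no change
So after constraint 4: D(X) = {3,4,6}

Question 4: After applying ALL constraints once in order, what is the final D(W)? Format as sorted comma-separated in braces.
Constraint 1 (V != X) on D(V)={2,4,5,6} D(X)={2,3,4,6}: no change
Constraint 2 (W < X) on D(W)={2,4,6} D(X)={2,3,4,6}: W {2,4,6}->{2,4}; X {2,3,4,6}->{3,4,6}
Constraint 3 (W != V) on D(W)={2,4} D(V)={2,4,5,6}: no change
Constraint 4 (X != V) on D(X)={3,4,6} D(V)={2,4,5,6}: no change
So after all 4 constraints: D(W) = {2,4}

Answer: {2,4}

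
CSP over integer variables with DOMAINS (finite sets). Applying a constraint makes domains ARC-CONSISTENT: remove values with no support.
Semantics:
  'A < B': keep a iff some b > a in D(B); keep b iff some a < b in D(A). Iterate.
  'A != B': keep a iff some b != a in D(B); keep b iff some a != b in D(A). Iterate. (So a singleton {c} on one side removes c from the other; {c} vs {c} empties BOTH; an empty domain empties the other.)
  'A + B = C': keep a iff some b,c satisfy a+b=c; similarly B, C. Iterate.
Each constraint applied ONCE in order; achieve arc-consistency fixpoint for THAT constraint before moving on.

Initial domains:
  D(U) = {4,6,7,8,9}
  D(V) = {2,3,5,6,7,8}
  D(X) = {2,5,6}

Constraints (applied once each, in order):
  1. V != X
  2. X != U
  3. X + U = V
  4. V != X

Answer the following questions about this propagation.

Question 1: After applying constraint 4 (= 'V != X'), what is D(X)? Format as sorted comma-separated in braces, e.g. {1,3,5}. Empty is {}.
Answer: {2}

Derivation:
Constraint 1 (V != X) on D(V)={2,3,5,6,7,8} D(X)={2,5,6}: no change
Constraint 2 (X != U) on D(X)={2,5,6} D(U)={4,6,7,8,9}: no change
Constraint 3 (X + U = V) on D(X)={2,5,6} D(U)={4,6,7,8,9} D(V)={2,3,5,6,7,8}: X {2,5,6}->{2}; U {4,6,7,8,9}->{4,6}; V {2,3,5,6,7,8}->{6,8}
Constraint 4 (V != X) on D(V)={6,8} D(X)={2}: no change
So after constraint 4: D(X) = {2}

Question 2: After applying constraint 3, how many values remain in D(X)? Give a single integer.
Answer: 1

Derivation:
Constraint 1 (V != X) on D(V)={2,3,5,6,7,8} D(X)={2,5,6}: no change
Constraint 2 (X != U) on D(X)={2,5,6} D(U)={4,6,7,8,9}: no change
Constraint 3 (X + U = V) on D(X)={2,5,6} D(U)={4,6,7,8,9} D(V)={2,3,5,6,7,8}: X {2,5,6}->{2}; U {4,6,7,8,9}->{4,6}; V {2,3,5,6,7,8}->{6,8}
So after constraint 3: D(X)={2}, size = 1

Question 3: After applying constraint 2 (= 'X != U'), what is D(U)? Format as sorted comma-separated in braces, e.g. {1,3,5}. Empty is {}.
Constraint 1 (V != X) on D(V)={2,3,5,6,7,8} D(X)={2,5,6}: no change
Constraint 2 (X != U) on D(X)={2,5,6} D(U)={4,6,7,8,9}: no change
So after constraint 2: D(U) = {4,6,7,8,9}

Answer: {4,6,7,8,9}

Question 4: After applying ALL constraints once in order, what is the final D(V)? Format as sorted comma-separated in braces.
Constraint 1 (V != X) on D(V)={2,3,5,6,7,8} D(X)={2,5,6}: no change
Constraint 2 (X != U) on D(X)={2,5,6} D(U)={4,6,7,8,9}: no change
Constraint 3 (X + U = V) on D(X)={2,5,6} D(U)={4,6,7,8,9} D(V)={2,3,5,6,7,8}: X {2,5,6}->{2}; U {4,6,7,8,9}->{4,6}; V {2,3,5,6,7,8}->{6,8}
Constraint 4 (V != X) on D(V)={6,8} D(X)={2}: no change
So after all 4 constraints: D(V) = {6,8}

Answer: {6,8}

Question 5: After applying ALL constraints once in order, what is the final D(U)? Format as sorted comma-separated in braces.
Constraint 1 (V != X) on D(V)={2,3,5,6,7,8} D(X)={2,5,6}: no change
Constraint 2 (X != U) on D(X)={2,5,6} D(U)={4,6,7,8,9}: no change
Constraint 3 (X + U = V) on D(X)={2,5,6} D(U)={4,6,7,8,9} D(V)={2,3,5,6,7,8}: X {2,5,6}->{2}; U {4,6,7,8,9}->{4,6}; V {2,3,5,6,7,8}->{6,8}
Constraint 4 (V != X) on D(V)={6,8} D(X)={2}: no change
So after all 4 constraints: D(U) = {4,6}

Answer: {4,6}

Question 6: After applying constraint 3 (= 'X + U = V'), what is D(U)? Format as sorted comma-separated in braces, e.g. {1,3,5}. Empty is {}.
Constraint 1 (V != X) on D(V)={2,3,5,6,7,8} D(X)={2,5,6}: no change
Constraint 2 (X != U) on D(X)={2,5,6} D(U)={4,6,7,8,9}: no change
Constraint 3 (X + U = V) on D(X)={2,5,6} D(U)={4,6,7,8,9} D(V)={2,3,5,6,7,8}: X {2,5,6}->{2}; U {4,6,7,8,9}->{4,6}; V {2,3,5,6,7,8}->{6,8}
So after constraint 3: D(U) = {4,6}

Answer: {4,6}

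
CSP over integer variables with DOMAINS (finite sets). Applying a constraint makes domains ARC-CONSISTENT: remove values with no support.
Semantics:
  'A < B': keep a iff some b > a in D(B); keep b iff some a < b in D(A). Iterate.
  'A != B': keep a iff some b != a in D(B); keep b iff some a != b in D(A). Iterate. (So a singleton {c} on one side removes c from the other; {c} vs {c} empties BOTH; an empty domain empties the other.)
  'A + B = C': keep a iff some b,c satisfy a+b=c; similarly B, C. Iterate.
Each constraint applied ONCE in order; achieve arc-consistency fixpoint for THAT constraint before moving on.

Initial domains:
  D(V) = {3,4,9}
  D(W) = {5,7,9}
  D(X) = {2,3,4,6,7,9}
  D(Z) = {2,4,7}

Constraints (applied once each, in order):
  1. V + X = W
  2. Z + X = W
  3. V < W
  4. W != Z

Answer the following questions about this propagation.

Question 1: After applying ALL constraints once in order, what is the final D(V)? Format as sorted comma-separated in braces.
Answer: {3,4}

Derivation:
Constraint 1 (V + X = W) on D(V)={3,4,9} D(X)={2,3,4,6,7,9} D(W)={5,7,9}: V {3,4,9}->{3,4}; X {2,3,4,6,7,9}->{2,3,4,6}
Constraint 2 (Z + X = W) on D(Z)={2,4,7} D(X)={2,3,4,6} D(W)={5,7,9}: X {2,3,4,6}->{2,3}
Constraint 3 (V < W) on D(V)={3,4} D(W)={5,7,9}: no change
Constraint 4 (W != Z) on D(W)={5,7,9} D(Z)={2,4,7}: no change
So after all 4 constraints: D(V) = {3,4}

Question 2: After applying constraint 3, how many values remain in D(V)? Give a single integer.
Answer: 2

Derivation:
Constraint 1 (V + X = W) on D(V)={3,4,9} D(X)={2,3,4,6,7,9} D(W)={5,7,9}: V {3,4,9}->{3,4}; X {2,3,4,6,7,9}->{2,3,4,6}
Constraint 2 (Z + X = W) on D(Z)={2,4,7} D(X)={2,3,4,6} D(W)={5,7,9}: X {2,3,4,6}->{2,3}
Constraint 3 (V < W) on D(V)={3,4} D(W)={5,7,9}: no change
So after constraint 3: D(V)={3,4}, size = 2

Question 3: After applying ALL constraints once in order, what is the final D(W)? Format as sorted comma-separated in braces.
Constraint 1 (V + X = W) on D(V)={3,4,9} D(X)={2,3,4,6,7,9} D(W)={5,7,9}: V {3,4,9}->{3,4}; X {2,3,4,6,7,9}->{2,3,4,6}
Constraint 2 (Z + X = W) on D(Z)={2,4,7} D(X)={2,3,4,6} D(W)={5,7,9}: X {2,3,4,6}->{2,3}
Constraint 3 (V < W) on D(V)={3,4} D(W)={5,7,9}: no change
Constraint 4 (W != Z) on D(W)={5,7,9} D(Z)={2,4,7}: no change
So after all 4 constraints: D(W) = {5,7,9}

Answer: {5,7,9}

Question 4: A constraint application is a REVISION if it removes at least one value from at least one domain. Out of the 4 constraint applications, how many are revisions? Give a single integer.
Answer: 2

Derivation:
Constraint 1 (V + X = W) on D(V)={3,4,9} D(X)={2,3,4,6,7,9} D(W)={5,7,9}: V {3,4,9}->{3,4}; X {2,3,4,6,7,9}->{2,3,4,6} => REVISION
Constraint 2 (Z + X = W) on D(Z)={2,4,7} D(X)={2,3,4,6} D(W)={5,7,9}: X {2,3,4,6}->{2,3} => REVISION
Constraint 3 (V < W) on D(V)={3,4} D(W)={5,7,9}: no change => not a revision
Constraint 4 (W != Z) on D(W)={5,7,9} D(Z)={2,4,7}: no change => not a revision
Total revisions = 2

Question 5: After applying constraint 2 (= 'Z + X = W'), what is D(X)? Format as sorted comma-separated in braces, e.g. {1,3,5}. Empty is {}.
Constraint 1 (V + X = W) on D(V)={3,4,9} D(X)={2,3,4,6,7,9} D(W)={5,7,9}: V {3,4,9}->{3,4}; X {2,3,4,6,7,9}->{2,3,4,6}
Constraint 2 (Z + X = W) on D(Z)={2,4,7} D(X)={2,3,4,6} D(W)={5,7,9}: X {2,3,4,6}->{2,3}
So after constraint 2: D(X) = {2,3}

Answer: {2,3}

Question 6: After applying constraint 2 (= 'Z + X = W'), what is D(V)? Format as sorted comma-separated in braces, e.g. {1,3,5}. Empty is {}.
Answer: {3,4}

Derivation:
Constraint 1 (V + X = W) on D(V)={3,4,9} D(X)={2,3,4,6,7,9} D(W)={5,7,9}: V {3,4,9}->{3,4}; X {2,3,4,6,7,9}->{2,3,4,6}
Constraint 2 (Z + X = W) on D(Z)={2,4,7} D(X)={2,3,4,6} D(W)={5,7,9}: X {2,3,4,6}->{2,3}
So after constraint 2: D(V) = {3,4}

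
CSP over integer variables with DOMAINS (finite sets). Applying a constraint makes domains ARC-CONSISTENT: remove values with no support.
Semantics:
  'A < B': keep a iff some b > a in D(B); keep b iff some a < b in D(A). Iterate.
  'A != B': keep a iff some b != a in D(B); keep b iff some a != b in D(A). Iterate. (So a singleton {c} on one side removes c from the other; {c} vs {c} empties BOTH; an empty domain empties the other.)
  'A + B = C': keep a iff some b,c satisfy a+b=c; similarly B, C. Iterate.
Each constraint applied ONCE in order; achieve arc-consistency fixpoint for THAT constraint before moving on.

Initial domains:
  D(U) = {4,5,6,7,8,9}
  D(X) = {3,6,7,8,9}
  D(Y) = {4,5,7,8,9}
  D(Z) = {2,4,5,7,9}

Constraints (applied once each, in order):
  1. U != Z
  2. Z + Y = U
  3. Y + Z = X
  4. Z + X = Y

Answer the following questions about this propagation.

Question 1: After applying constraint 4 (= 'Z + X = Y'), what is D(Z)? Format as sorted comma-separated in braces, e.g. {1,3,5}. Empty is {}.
Answer: {}

Derivation:
Constraint 1 (U != Z) on D(U)={4,5,6,7,8,9} D(Z)={2,4,5,7,9}: no change
Constraint 2 (Z + Y = U) on D(Z)={2,4,5,7,9} D(Y)={4,5,7,8,9} D(U)={4,5,6,7,8,9}: Z {2,4,5,7,9}->{2,4,5}; Y {4,5,7,8,9}->{4,5,7}; U {4,5,6,7,8,9}->{6,7,8,9}
Constraint 3 (Y + Z = X) on D(Y)={4,5,7} D(Z)={2,4,5} D(X)={3,6,7,8,9}: X {3,6,7,8,9}->{6,7,8,9}
Constraint 4 (Z + X = Y) on D(Z)={2,4,5} D(X)={6,7,8,9} D(Y)={4,5,7}: Z {2,4,5}->{}; X {6,7,8,9}->{}; Y {4,5,7}->{}
So after constraint 4: D(Z) = {}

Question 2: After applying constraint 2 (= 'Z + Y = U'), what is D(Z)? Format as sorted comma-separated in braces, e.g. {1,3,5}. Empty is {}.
Answer: {2,4,5}

Derivation:
Constraint 1 (U != Z) on D(U)={4,5,6,7,8,9} D(Z)={2,4,5,7,9}: no change
Constraint 2 (Z + Y = U) on D(Z)={2,4,5,7,9} D(Y)={4,5,7,8,9} D(U)={4,5,6,7,8,9}: Z {2,4,5,7,9}->{2,4,5}; Y {4,5,7,8,9}->{4,5,7}; U {4,5,6,7,8,9}->{6,7,8,9}
So after constraint 2: D(Z) = {2,4,5}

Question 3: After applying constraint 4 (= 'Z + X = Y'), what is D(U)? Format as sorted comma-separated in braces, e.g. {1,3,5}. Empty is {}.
Answer: {6,7,8,9}

Derivation:
Constraint 1 (U != Z) on D(U)={4,5,6,7,8,9} D(Z)={2,4,5,7,9}: no change
Constraint 2 (Z + Y = U) on D(Z)={2,4,5,7,9} D(Y)={4,5,7,8,9} D(U)={4,5,6,7,8,9}: Z {2,4,5,7,9}->{2,4,5}; Y {4,5,7,8,9}->{4,5,7}; U {4,5,6,7,8,9}->{6,7,8,9}
Constraint 3 (Y + Z = X) on D(Y)={4,5,7} D(Z)={2,4,5} D(X)={3,6,7,8,9}: X {3,6,7,8,9}->{6,7,8,9}
Constraint 4 (Z + X = Y) on D(Z)={2,4,5} D(X)={6,7,8,9} D(Y)={4,5,7}: Z {2,4,5}->{}; X {6,7,8,9}->{}; Y {4,5,7}->{}
So after constraint 4: D(U) = {6,7,8,9}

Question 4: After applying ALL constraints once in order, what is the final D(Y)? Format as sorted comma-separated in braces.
Constraint 1 (U != Z) on D(U)={4,5,6,7,8,9} D(Z)={2,4,5,7,9}: no change
Constraint 2 (Z + Y = U) on D(Z)={2,4,5,7,9} D(Y)={4,5,7,8,9} D(U)={4,5,6,7,8,9}: Z {2,4,5,7,9}->{2,4,5}; Y {4,5,7,8,9}->{4,5,7}; U {4,5,6,7,8,9}->{6,7,8,9}
Constraint 3 (Y + Z = X) on D(Y)={4,5,7} D(Z)={2,4,5} D(X)={3,6,7,8,9}: X {3,6,7,8,9}->{6,7,8,9}
Constraint 4 (Z + X = Y) on D(Z)={2,4,5} D(X)={6,7,8,9} D(Y)={4,5,7}: Z {2,4,5}->{}; X {6,7,8,9}->{}; Y {4,5,7}->{}
So after all 4 constraints: D(Y) = {}

Answer: {}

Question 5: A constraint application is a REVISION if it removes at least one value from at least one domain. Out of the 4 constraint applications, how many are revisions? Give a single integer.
Answer: 3

Derivation:
Constraint 1 (U != Z) on D(U)={4,5,6,7,8,9} D(Z)={2,4,5,7,9}: no change => not a revision
Constraint 2 (Z + Y = U) on D(Z)={2,4,5,7,9} D(Y)={4,5,7,8,9} D(U)={4,5,6,7,8,9}: Z {2,4,5,7,9}->{2,4,5}; Y {4,5,7,8,9}->{4,5,7}; U {4,5,6,7,8,9}->{6,7,8,9} => REVISION
Constraint 3 (Y + Z = X) on D(Y)={4,5,7} D(Z)={2,4,5} D(X)={3,6,7,8,9}: X {3,6,7,8,9}->{6,7,8,9} => REVISION
Constraint 4 (Z + X = Y) on D(Z)={2,4,5} D(X)={6,7,8,9} D(Y)={4,5,7}: Z {2,4,5}->{}; X {6,7,8,9}->{}; Y {4,5,7}->{} => REVISION
Total revisions = 3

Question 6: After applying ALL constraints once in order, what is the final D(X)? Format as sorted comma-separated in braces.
Answer: {}

Derivation:
Constraint 1 (U != Z) on D(U)={4,5,6,7,8,9} D(Z)={2,4,5,7,9}: no change
Constraint 2 (Z + Y = U) on D(Z)={2,4,5,7,9} D(Y)={4,5,7,8,9} D(U)={4,5,6,7,8,9}: Z {2,4,5,7,9}->{2,4,5}; Y {4,5,7,8,9}->{4,5,7}; U {4,5,6,7,8,9}->{6,7,8,9}
Constraint 3 (Y + Z = X) on D(Y)={4,5,7} D(Z)={2,4,5} D(X)={3,6,7,8,9}: X {3,6,7,8,9}->{6,7,8,9}
Constraint 4 (Z + X = Y) on D(Z)={2,4,5} D(X)={6,7,8,9} D(Y)={4,5,7}: Z {2,4,5}->{}; X {6,7,8,9}->{}; Y {4,5,7}->{}
So after all 4 constraints: D(X) = {}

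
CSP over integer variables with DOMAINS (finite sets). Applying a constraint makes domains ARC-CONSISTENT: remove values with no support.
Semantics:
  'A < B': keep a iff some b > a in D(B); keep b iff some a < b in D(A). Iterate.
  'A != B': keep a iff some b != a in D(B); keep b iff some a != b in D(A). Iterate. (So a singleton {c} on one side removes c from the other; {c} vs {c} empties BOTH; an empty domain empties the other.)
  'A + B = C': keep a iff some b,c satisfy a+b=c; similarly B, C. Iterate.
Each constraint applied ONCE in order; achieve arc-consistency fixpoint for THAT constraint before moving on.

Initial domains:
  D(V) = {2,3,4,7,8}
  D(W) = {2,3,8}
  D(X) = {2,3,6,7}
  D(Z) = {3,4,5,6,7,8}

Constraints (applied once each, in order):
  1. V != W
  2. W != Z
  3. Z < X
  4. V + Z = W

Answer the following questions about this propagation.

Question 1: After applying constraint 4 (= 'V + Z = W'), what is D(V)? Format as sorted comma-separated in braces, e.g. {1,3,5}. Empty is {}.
Constraint 1 (V != W) on D(V)={2,3,4,7,8} D(W)={2,3,8}: no change
Constraint 2 (W != Z) on D(W)={2,3,8} D(Z)={3,4,5,6,7,8}: no change
Constraint 3 (Z < X) on D(Z)={3,4,5,6,7,8} D(X)={2,3,6,7}: Z {3,4,5,6,7,8}->{3,4,5,6}; X {2,3,6,7}->{6,7}
Constraint 4 (V + Z = W) on D(V)={2,3,4,7,8} D(Z)={3,4,5,6} D(W)={2,3,8}: V {2,3,4,7,8}->{2,3,4}; Z {3,4,5,6}->{4,5,6}; W {2,3,8}->{8}
So after constraint 4: D(V) = {2,3,4}

Answer: {2,3,4}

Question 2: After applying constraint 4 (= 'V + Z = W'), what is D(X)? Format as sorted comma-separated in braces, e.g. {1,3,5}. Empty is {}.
Answer: {6,7}

Derivation:
Constraint 1 (V != W) on D(V)={2,3,4,7,8} D(W)={2,3,8}: no change
Constraint 2 (W != Z) on D(W)={2,3,8} D(Z)={3,4,5,6,7,8}: no change
Constraint 3 (Z < X) on D(Z)={3,4,5,6,7,8} D(X)={2,3,6,7}: Z {3,4,5,6,7,8}->{3,4,5,6}; X {2,3,6,7}->{6,7}
Constraint 4 (V + Z = W) on D(V)={2,3,4,7,8} D(Z)={3,4,5,6} D(W)={2,3,8}: V {2,3,4,7,8}->{2,3,4}; Z {3,4,5,6}->{4,5,6}; W {2,3,8}->{8}
So after constraint 4: D(X) = {6,7}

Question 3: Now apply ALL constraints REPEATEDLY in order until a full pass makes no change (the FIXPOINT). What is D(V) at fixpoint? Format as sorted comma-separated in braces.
Answer: {2,3,4}

Derivation:
pass 0 (initial): D(V)={2,3,4,7,8}
pass 1: V {2,3,4,7,8}->{2,3,4}; W {2,3,8}->{8}; X {2,3,6,7}->{6,7}; Z {3,4,5,6,7,8}->{4,5,6}
pass 2: no change
Fixpoint after 2 passes: D(V) = {2,3,4}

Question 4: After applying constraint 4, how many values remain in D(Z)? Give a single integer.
Constraint 1 (V != W) on D(V)={2,3,4,7,8} D(W)={2,3,8}: no change
Constraint 2 (W != Z) on D(W)={2,3,8} D(Z)={3,4,5,6,7,8}: no change
Constraint 3 (Z < X) on D(Z)={3,4,5,6,7,8} D(X)={2,3,6,7}: Z {3,4,5,6,7,8}->{3,4,5,6}; X {2,3,6,7}->{6,7}
Constraint 4 (V + Z = W) on D(V)={2,3,4,7,8} D(Z)={3,4,5,6} D(W)={2,3,8}: V {2,3,4,7,8}->{2,3,4}; Z {3,4,5,6}->{4,5,6}; W {2,3,8}->{8}
So after constraint 4: D(Z)={4,5,6}, size = 3

Answer: 3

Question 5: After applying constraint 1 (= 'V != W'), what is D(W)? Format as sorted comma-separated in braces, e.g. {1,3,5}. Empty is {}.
Answer: {2,3,8}

Derivation:
Constraint 1 (V != W) on D(V)={2,3,4,7,8} D(W)={2,3,8}: no change
So after constraint 1: D(W) = {2,3,8}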